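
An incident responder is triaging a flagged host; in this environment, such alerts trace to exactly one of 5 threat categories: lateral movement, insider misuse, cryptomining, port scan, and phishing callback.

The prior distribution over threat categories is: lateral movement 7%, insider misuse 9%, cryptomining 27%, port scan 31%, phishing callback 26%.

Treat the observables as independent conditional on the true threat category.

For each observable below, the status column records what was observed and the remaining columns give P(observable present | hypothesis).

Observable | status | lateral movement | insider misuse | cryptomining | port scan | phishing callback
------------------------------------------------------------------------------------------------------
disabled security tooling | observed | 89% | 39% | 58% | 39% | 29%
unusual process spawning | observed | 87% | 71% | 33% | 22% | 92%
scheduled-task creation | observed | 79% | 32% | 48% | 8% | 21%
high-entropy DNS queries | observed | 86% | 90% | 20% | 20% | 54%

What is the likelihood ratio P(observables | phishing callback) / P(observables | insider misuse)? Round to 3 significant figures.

Take the product of per-observable likelihoods under each hypothesis, then divide.
  phishing callback: 0.29 × 0.92 × 0.21 × 0.54 = 0.030255
  insider misuse: 0.39 × 0.71 × 0.32 × 0.90 = 0.079747
Bayes factor = 0.030255 / 0.079747 ≈ 0.379

0.379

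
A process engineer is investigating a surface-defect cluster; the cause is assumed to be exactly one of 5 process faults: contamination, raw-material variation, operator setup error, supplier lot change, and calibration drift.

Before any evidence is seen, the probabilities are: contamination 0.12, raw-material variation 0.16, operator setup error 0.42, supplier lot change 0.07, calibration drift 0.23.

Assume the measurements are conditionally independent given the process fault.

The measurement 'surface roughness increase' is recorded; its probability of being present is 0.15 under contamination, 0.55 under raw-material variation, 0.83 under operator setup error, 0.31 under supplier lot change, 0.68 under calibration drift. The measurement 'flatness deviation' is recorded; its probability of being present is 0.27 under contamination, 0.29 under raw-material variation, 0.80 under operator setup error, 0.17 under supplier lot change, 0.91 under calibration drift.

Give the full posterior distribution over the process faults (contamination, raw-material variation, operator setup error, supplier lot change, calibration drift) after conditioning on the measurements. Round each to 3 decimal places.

By Bayes' rule with conditional independence, the unnormalized weight for each hypothesis is prior × ∏ likelihoods:
  contamination: 0.12 × 0.15 × 0.27 = 0.00486
  raw-material variation: 0.16 × 0.55 × 0.29 = 0.02552
  operator setup error: 0.42 × 0.83 × 0.80 = 0.27888
  supplier lot change: 0.07 × 0.31 × 0.17 = 0.003689
  calibration drift: 0.23 × 0.68 × 0.91 = 0.14232
Normalizing constant Z = 0.00486 + 0.02552 + 0.27888 + 0.003689 + 0.14232 = 0.45527.
P(contamination | evidence) = 0.00486 / 0.45527 ≈ 0.011
P(raw-material variation | evidence) = 0.02552 / 0.45527 ≈ 0.056
P(operator setup error | evidence) = 0.27888 / 0.45527 ≈ 0.613
P(supplier lot change | evidence) = 0.003689 / 0.45527 ≈ 0.008
P(calibration drift | evidence) = 0.14232 / 0.45527 ≈ 0.313

0.011, 0.056, 0.613, 0.008, 0.313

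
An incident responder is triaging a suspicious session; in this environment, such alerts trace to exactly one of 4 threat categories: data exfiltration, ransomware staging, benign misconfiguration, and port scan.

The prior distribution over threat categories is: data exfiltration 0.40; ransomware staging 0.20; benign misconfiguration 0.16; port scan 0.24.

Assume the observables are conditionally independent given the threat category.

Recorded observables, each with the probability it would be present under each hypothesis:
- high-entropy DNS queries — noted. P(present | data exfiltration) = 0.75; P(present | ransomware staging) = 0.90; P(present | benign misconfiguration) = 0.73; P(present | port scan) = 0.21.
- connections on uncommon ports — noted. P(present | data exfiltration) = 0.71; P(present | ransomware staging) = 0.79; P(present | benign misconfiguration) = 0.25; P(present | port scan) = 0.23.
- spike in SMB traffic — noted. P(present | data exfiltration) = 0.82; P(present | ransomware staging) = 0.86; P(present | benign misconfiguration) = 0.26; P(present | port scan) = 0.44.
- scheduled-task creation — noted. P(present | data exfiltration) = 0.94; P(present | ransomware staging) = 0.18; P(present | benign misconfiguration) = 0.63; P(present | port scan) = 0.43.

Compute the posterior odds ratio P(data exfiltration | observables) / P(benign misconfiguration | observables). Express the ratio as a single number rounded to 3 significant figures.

Unnormalized posterior weight (prior times the observable likelihoods) for each of the two hypotheses:
  data exfiltration: 0.40 × 0.75 × 0.71 × 0.82 × 0.94 = 0.16418
  benign misconfiguration: 0.16 × 0.73 × 0.25 × 0.26 × 0.63 = 0.004783
Posterior odds = 0.16418 / 0.004783 ≈ 34.3.

34.3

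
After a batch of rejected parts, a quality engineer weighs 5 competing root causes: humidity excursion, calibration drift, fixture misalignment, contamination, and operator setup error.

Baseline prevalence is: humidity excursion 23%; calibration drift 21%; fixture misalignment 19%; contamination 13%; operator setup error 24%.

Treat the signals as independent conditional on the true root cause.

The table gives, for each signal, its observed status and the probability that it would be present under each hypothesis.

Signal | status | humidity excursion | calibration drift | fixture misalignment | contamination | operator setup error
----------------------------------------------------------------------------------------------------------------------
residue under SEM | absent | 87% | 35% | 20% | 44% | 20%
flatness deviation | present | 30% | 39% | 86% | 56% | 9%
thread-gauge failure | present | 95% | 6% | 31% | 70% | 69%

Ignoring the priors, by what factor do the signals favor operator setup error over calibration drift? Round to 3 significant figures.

The Bayes factor is the ratio of the joint likelihoods of the signal pattern under the two hypotheses (using 1 − P(present | H) for each absent signal).
  operator setup error: (1 − 0.20) × 0.09 × 0.69 = 0.04968
  calibration drift: (1 − 0.35) × 0.39 × 0.06 = 0.01521
Bayes factor = 0.04968 / 0.01521 ≈ 3.27

3.27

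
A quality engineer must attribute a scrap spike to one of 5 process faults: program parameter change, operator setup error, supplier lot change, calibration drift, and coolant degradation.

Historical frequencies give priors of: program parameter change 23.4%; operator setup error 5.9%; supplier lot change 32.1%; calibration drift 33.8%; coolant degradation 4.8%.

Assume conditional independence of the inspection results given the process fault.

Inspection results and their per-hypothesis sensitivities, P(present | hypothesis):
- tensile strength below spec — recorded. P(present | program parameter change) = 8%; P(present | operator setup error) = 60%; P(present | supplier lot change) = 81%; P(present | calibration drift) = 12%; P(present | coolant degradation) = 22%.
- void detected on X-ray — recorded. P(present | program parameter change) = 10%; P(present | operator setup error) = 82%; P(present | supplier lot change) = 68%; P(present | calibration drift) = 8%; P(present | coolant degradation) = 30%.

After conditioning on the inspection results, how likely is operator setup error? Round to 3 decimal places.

By Bayes' rule with conditional independence, the unnormalized weight for each hypothesis is prior × ∏ likelihoods:
  program parameter change: 0.234 × 0.08 × 0.10 = 0.001872
  operator setup error: 0.059 × 0.60 × 0.82 = 0.029028
  supplier lot change: 0.321 × 0.81 × 0.68 = 0.17681
  calibration drift: 0.338 × 0.12 × 0.08 = 0.0032448
  coolant degradation: 0.048 × 0.22 × 0.30 = 0.003168
Marginal likelihood of the evidence = 0.21412.
P(operator setup error | evidence) = 0.029028 / 0.21412 ≈ 0.136.

0.136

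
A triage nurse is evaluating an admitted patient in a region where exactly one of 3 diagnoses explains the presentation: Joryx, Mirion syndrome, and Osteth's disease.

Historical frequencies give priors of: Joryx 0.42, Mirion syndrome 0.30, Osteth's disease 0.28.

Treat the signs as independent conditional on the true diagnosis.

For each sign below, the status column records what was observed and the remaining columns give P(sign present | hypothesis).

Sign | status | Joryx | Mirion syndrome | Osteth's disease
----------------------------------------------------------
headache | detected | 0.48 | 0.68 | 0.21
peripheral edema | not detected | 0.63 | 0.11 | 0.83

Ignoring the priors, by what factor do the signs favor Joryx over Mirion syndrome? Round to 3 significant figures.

Take the product of per-sign likelihoods under each hypothesis (using 1 − P(present | H) for each absent sign), then divide.
  Joryx: 0.48 × (1 − 0.63) = 0.1776
  Mirion syndrome: 0.68 × (1 − 0.11) = 0.6052
Bayes factor = 0.1776 / 0.6052 ≈ 0.293

0.293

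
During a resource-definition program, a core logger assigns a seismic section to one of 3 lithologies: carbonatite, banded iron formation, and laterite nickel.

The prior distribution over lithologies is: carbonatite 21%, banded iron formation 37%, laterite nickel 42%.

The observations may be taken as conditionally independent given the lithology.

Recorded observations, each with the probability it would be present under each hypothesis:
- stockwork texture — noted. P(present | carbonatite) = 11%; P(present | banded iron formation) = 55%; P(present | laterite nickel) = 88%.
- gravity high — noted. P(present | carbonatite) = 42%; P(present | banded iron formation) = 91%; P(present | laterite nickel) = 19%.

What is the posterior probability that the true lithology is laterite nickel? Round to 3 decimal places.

0.265

Multiply each prior by the joint likelihood of the evidence pattern:
  carbonatite: 0.21 × 0.11 × 0.42 = 0.009702
  banded iron formation: 0.37 × 0.55 × 0.91 = 0.18519
  laterite nickel: 0.42 × 0.88 × 0.19 = 0.070224
The unnormalized weights sum to 0.26511.
P(laterite nickel | evidence) = 0.070224 / 0.26511 ≈ 0.265.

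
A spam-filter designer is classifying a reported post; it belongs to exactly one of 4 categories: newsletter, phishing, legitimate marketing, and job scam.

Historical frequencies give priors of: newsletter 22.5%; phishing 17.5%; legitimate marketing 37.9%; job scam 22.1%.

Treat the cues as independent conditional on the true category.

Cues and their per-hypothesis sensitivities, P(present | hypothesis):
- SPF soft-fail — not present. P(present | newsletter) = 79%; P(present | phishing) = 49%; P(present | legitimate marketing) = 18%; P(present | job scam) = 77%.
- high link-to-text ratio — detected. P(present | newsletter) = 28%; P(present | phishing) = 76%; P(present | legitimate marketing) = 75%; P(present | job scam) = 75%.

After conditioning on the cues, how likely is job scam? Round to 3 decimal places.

0.108

For each hypothesis, the unnormalized posterior weight is prior × product of the cue likelihoods (using 1 − P(present | H) for each absent cue):
  newsletter: 0.225 × (1 − 0.79) × 0.28 = 0.01323
  phishing: 0.175 × (1 − 0.49) × 0.76 = 0.06783
  legitimate marketing: 0.379 × (1 − 0.18) × 0.75 = 0.23308
  job scam: 0.221 × (1 − 0.77) × 0.75 = 0.038122
Normalizing constant Z = 0.01323 + 0.06783 + 0.23308 + 0.038122 = 0.35227.
P(job scam | evidence) = 0.038122 / 0.35227 ≈ 0.108.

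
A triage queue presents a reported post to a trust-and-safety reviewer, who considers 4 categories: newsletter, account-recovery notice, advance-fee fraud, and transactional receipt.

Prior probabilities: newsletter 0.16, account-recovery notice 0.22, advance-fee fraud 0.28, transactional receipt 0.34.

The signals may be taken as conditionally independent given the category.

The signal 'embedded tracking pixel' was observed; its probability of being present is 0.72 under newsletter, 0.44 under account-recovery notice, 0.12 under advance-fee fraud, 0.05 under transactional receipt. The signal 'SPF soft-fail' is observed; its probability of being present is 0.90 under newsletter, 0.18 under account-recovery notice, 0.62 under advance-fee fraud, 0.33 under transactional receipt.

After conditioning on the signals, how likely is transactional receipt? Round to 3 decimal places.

0.038

By Bayes' rule with conditional independence, the unnormalized weight for each hypothesis is prior × ∏ likelihoods:
  newsletter: 0.16 × 0.72 × 0.90 = 0.10368
  account-recovery notice: 0.22 × 0.44 × 0.18 = 0.017424
  advance-fee fraud: 0.28 × 0.12 × 0.62 = 0.020832
  transactional receipt: 0.34 × 0.05 × 0.33 = 0.00561
Normalizing constant Z = 0.10368 + 0.017424 + 0.020832 + 0.00561 = 0.14755.
P(transactional receipt | evidence) = 0.00561 / 0.14755 ≈ 0.038.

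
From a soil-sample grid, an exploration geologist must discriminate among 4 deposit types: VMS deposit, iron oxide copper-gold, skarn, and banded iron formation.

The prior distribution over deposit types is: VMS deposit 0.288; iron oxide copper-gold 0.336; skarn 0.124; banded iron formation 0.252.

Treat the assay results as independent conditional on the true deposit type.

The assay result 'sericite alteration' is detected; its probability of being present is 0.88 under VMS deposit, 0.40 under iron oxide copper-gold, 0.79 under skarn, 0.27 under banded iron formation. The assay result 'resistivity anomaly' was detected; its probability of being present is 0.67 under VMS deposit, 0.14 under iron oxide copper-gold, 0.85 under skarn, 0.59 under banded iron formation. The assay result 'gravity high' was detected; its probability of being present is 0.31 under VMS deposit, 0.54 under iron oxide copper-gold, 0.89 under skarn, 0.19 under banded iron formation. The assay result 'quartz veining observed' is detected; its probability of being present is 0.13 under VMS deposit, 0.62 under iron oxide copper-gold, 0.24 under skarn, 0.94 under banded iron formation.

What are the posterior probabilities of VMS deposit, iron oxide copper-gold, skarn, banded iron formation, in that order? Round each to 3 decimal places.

0.180, 0.165, 0.467, 0.188

By Bayes' rule with conditional independence, the unnormalized weight for each hypothesis is prior × ∏ likelihoods:
  VMS deposit: 0.288 × 0.88 × 0.67 × 0.31 × 0.13 = 0.0068431
  iron oxide copper-gold: 0.336 × 0.40 × 0.14 × 0.54 × 0.62 = 0.0062996
  skarn: 0.124 × 0.79 × 0.85 × 0.89 × 0.24 = 0.017786
  banded iron formation: 0.252 × 0.27 × 0.59 × 0.19 × 0.94 = 0.0071696
The unnormalized weights sum to 0.038098.
P(VMS deposit | evidence) = 0.0068431 / 0.038098 ≈ 0.180
P(iron oxide copper-gold | evidence) = 0.0062996 / 0.038098 ≈ 0.165
P(skarn | evidence) = 0.017786 / 0.038098 ≈ 0.467
P(banded iron formation | evidence) = 0.0071696 / 0.038098 ≈ 0.188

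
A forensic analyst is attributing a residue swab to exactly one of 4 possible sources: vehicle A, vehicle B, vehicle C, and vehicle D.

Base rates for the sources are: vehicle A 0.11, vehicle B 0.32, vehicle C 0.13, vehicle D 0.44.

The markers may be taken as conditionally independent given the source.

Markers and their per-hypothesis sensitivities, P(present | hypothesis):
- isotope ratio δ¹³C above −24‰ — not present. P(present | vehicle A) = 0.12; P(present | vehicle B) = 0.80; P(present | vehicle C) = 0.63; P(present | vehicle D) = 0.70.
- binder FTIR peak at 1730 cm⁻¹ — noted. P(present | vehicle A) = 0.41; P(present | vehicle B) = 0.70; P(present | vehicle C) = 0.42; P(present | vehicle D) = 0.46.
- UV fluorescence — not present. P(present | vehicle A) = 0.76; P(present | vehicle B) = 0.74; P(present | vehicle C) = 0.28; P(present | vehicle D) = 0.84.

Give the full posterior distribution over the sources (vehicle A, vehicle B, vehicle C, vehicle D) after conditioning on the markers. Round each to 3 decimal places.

0.210, 0.256, 0.320, 0.214

For each hypothesis, the unnormalized posterior weight is prior × product of the marker likelihoods (using 1 − P(present | H) for each absent marker):
  vehicle A: 0.11 × (1 − 0.12) × 0.41 × (1 − 0.76) = 0.0095251
  vehicle B: 0.32 × (1 − 0.80) × 0.70 × (1 − 0.74) = 0.011648
  vehicle C: 0.13 × (1 − 0.63) × 0.42 × (1 − 0.28) = 0.014545
  vehicle D: 0.44 × (1 − 0.70) × 0.46 × (1 − 0.84) = 0.0097152
Normalizing constant Z = 0.0095251 + 0.011648 + 0.014545 + 0.0097152 = 0.045434.
P(vehicle A | evidence) = 0.0095251 / 0.045434 ≈ 0.210
P(vehicle B | evidence) = 0.011648 / 0.045434 ≈ 0.256
P(vehicle C | evidence) = 0.014545 / 0.045434 ≈ 0.320
P(vehicle D | evidence) = 0.0097152 / 0.045434 ≈ 0.214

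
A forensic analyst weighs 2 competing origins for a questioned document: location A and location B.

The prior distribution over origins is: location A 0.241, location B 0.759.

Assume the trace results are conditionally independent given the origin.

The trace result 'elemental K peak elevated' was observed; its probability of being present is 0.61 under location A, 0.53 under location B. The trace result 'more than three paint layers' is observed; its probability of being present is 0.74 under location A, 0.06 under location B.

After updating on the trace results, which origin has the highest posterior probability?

For each hypothesis, the unnormalized posterior weight is prior × product of the trace result likelihoods:
  location A: 0.241 × 0.61 × 0.74 = 0.10879
  location B: 0.759 × 0.53 × 0.06 = 0.024136
Normalizing constant Z = 0.10879 + 0.024136 = 0.13292.
P(location A | evidence) ≈ 0.10879 / 0.13292 ≈ 0.818
P(location B | evidence) ≈ 0.024136 / 0.13292 ≈ 0.182
The largest is 0.818, so location A is most probable.

location A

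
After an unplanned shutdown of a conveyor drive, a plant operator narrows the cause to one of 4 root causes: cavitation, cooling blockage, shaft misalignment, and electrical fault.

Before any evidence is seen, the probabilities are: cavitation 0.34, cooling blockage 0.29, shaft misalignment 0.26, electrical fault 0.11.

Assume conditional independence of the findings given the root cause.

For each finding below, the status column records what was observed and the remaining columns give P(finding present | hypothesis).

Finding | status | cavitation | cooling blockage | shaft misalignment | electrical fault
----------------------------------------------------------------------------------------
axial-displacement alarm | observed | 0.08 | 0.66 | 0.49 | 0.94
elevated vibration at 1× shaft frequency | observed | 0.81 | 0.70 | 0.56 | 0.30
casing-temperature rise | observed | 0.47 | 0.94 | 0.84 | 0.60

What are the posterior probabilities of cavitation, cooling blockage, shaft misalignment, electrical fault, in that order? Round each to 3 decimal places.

0.048, 0.586, 0.279, 0.087

By Bayes' rule with conditional independence, the unnormalized weight for each hypothesis is prior × ∏ likelihoods:
  cavitation: 0.34 × 0.08 × 0.81 × 0.47 = 0.010355
  cooling blockage: 0.29 × 0.66 × 0.70 × 0.94 = 0.12594
  shaft misalignment: 0.26 × 0.49 × 0.56 × 0.84 = 0.059929
  electrical fault: 0.11 × 0.94 × 0.30 × 0.60 = 0.018612
Marginal likelihood of the evidence = 0.21484.
P(cavitation | evidence) = 0.010355 / 0.21484 ≈ 0.048
P(cooling blockage | evidence) = 0.12594 / 0.21484 ≈ 0.586
P(shaft misalignment | evidence) = 0.059929 / 0.21484 ≈ 0.279
P(electrical fault | evidence) = 0.018612 / 0.21484 ≈ 0.087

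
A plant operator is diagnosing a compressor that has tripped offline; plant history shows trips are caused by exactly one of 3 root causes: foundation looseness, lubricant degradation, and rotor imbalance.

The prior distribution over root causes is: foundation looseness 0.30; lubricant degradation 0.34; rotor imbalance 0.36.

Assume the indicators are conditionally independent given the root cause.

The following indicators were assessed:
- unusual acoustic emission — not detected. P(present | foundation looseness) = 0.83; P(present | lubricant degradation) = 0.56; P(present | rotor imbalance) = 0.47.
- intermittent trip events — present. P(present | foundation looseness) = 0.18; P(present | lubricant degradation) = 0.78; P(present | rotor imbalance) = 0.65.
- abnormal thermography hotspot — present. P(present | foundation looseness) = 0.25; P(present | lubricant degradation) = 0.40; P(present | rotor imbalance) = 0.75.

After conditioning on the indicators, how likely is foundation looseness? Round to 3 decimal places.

0.016

Multiply each prior by the joint likelihood of the indicator pattern (using 1 − P(present | H) for each absent indicator):
  foundation looseness: 0.30 × (1 − 0.83) × 0.18 × 0.25 = 0.002295
  lubricant degradation: 0.34 × (1 − 0.56) × 0.78 × 0.40 = 0.046675
  rotor imbalance: 0.36 × (1 − 0.47) × 0.65 × 0.75 = 0.093015
Marginal likelihood of the evidence = 0.14199.
P(foundation looseness | evidence) = 0.002295 / 0.14199 ≈ 0.016.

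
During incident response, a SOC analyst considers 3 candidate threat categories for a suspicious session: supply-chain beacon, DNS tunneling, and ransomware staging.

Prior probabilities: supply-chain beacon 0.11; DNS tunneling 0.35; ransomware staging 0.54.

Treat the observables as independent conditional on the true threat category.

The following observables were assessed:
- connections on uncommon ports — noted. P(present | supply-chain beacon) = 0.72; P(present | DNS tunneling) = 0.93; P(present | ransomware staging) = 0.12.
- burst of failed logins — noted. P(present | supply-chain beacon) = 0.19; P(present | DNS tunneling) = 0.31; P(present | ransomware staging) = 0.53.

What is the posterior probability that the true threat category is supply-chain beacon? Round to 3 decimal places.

0.100

For each hypothesis, the unnormalized posterior weight is prior × product of the observable likelihoods:
  supply-chain beacon: 0.11 × 0.72 × 0.19 = 0.015048
  DNS tunneling: 0.35 × 0.93 × 0.31 = 0.10091
  ransomware staging: 0.54 × 0.12 × 0.53 = 0.034344
Normalizing constant Z = 0.015048 + 0.10091 + 0.034344 = 0.1503.
P(supply-chain beacon | evidence) = 0.015048 / 0.1503 ≈ 0.100.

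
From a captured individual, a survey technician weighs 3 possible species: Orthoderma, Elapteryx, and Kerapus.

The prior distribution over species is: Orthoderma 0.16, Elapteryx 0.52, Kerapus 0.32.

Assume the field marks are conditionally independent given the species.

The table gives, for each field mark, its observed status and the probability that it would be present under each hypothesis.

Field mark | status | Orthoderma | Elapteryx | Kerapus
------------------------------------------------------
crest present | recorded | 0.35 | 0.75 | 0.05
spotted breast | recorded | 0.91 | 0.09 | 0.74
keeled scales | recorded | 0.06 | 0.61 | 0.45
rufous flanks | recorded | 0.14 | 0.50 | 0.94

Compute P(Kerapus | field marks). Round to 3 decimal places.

0.310

For each hypothesis, the unnormalized posterior weight is prior × product of the field mark likelihoods:
  Orthoderma: 0.16 × 0.35 × 0.91 × 0.06 × 0.14 = 0.00042806
  Elapteryx: 0.52 × 0.75 × 0.09 × 0.61 × 0.50 = 0.010705
  Kerapus: 0.32 × 0.05 × 0.74 × 0.45 × 0.94 = 0.0050083
The unnormalized weights sum to 0.016142.
P(Kerapus | evidence) = 0.0050083 / 0.016142 ≈ 0.310.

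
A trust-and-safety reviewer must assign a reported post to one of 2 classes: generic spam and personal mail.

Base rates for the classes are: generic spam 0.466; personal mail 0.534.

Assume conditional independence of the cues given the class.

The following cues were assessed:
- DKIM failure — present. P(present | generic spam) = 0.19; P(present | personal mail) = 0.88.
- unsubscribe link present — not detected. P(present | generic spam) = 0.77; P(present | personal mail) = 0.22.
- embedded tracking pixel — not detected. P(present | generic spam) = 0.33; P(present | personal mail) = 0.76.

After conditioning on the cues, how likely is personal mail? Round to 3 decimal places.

For each hypothesis, the unnormalized posterior weight is prior × product of the cue likelihoods (using 1 − P(present | H) for each absent cue):
  generic spam: 0.466 × 0.19 × (1 − 0.77) × (1 − 0.33) = 0.013644
  personal mail: 0.534 × 0.88 × (1 − 0.22) × (1 − 0.76) = 0.087969
Marginal likelihood of the evidence = 0.10161.
P(personal mail | evidence) = 0.087969 / 0.10161 ≈ 0.866.

0.866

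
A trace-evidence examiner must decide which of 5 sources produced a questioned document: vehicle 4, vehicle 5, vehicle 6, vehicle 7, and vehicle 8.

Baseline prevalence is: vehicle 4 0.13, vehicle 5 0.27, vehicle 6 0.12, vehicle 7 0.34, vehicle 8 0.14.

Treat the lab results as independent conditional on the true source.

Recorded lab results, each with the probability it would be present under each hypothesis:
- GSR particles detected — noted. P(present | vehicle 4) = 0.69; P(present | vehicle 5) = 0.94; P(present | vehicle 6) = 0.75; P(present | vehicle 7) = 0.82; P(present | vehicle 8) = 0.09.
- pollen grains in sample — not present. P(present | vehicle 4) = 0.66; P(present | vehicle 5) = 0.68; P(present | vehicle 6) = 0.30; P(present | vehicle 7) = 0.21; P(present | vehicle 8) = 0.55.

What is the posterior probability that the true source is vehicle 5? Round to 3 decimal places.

0.203

Multiply each prior by the joint likelihood of the lab result pattern (using 1 − P(present | H) for each absent lab result):
  vehicle 4: 0.13 × 0.69 × (1 − 0.66) = 0.030498
  vehicle 5: 0.27 × 0.94 × (1 − 0.68) = 0.081216
  vehicle 6: 0.12 × 0.75 × (1 − 0.30) = 0.063
  vehicle 7: 0.34 × 0.82 × (1 − 0.21) = 0.22025
  vehicle 8: 0.14 × 0.09 × (1 − 0.55) = 0.00567
Marginal likelihood of the evidence = 0.40064.
P(vehicle 5 | evidence) = 0.081216 / 0.40064 ≈ 0.203.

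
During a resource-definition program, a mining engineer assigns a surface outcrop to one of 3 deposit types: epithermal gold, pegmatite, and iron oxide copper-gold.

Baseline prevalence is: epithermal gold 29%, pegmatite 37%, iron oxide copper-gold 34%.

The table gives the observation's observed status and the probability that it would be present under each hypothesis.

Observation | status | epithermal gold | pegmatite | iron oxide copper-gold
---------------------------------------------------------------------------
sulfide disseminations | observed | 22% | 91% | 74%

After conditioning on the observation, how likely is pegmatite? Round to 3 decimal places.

For each hypothesis, the unnormalized posterior weight is prior × likelihood:
  epithermal gold: 0.29 × 0.22 = 0.0638
  pegmatite: 0.37 × 0.91 = 0.3367
  iron oxide copper-gold: 0.34 × 0.74 = 0.2516
Marginal likelihood of the evidence = 0.6521.
P(pegmatite | evidence) = 0.3367 / 0.6521 ≈ 0.516.

0.516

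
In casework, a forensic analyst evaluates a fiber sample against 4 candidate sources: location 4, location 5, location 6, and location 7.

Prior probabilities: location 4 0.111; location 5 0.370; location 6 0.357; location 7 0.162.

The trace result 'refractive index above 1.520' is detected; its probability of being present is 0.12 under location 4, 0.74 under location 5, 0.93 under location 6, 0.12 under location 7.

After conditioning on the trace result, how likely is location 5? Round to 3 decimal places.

0.429

By Bayes' rule, the unnormalized weight for each hypothesis is prior × likelihood:
  location 4: 0.111 × 0.12 = 0.01332
  location 5: 0.370 × 0.74 = 0.2738
  location 6: 0.357 × 0.93 = 0.33201
  location 7: 0.162 × 0.12 = 0.01944
The unnormalized weights sum to 0.63857.
P(location 5 | evidence) = 0.2738 / 0.63857 ≈ 0.429.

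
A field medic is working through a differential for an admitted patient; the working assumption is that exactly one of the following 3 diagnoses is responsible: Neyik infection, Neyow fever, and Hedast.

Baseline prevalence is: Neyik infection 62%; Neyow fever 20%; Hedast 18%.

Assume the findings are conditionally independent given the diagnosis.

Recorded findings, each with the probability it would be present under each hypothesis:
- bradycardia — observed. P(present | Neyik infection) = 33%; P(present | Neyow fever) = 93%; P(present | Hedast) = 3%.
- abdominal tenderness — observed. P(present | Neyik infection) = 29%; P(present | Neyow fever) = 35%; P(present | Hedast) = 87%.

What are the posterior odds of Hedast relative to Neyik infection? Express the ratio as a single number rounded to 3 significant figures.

0.0792

Unnormalized posterior weight (prior times the finding likelihoods) for each of the two hypotheses:
  Hedast: 0.18 × 0.03 × 0.87 = 0.004698
  Neyik infection: 0.62 × 0.33 × 0.29 = 0.059334
Posterior odds = 0.004698 / 0.059334 ≈ 0.0792.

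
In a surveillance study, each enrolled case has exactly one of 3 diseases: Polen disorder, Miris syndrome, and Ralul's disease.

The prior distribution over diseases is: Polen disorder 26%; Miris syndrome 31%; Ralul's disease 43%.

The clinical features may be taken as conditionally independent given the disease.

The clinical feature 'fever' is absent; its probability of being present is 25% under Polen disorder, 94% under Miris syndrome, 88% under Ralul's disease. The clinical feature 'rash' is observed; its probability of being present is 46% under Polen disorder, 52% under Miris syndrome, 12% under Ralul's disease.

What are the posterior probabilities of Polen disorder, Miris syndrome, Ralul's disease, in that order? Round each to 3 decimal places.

0.850, 0.092, 0.059

For each hypothesis, the unnormalized posterior weight is prior × product of the clinical feature likelihoods (using 1 − P(present | H) for each absent clinical feature):
  Polen disorder: 0.26 × (1 − 0.25) × 0.46 = 0.0897
  Miris syndrome: 0.31 × (1 − 0.94) × 0.52 = 0.009672
  Ralul's disease: 0.43 × (1 − 0.88) × 0.12 = 0.006192
Normalizing constant Z = 0.0897 + 0.009672 + 0.006192 = 0.10556.
P(Polen disorder | evidence) = 0.0897 / 0.10556 ≈ 0.850
P(Miris syndrome | evidence) = 0.009672 / 0.10556 ≈ 0.092
P(Ralul's disease | evidence) = 0.006192 / 0.10556 ≈ 0.059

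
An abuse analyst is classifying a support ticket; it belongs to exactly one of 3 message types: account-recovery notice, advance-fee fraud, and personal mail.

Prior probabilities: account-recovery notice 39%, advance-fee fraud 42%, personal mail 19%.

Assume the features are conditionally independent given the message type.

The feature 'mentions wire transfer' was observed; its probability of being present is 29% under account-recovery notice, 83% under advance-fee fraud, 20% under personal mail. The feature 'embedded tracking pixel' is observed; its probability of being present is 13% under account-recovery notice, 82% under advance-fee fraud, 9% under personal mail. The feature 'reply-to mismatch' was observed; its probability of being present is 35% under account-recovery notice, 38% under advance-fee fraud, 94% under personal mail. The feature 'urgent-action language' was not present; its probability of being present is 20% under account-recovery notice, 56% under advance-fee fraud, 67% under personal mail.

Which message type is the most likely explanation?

Multiply each prior by the joint likelihood of the feature pattern (using 1 − P(present | H) for each absent feature):
  account-recovery notice: 0.39 × 0.29 × 0.13 × 0.35 × (1 − 0.20) = 0.0041168
  advance-fee fraud: 0.42 × 0.83 × 0.82 × 0.38 × (1 − 0.56) = 0.047794
  personal mail: 0.19 × 0.20 × 0.09 × 0.94 × (1 − 0.67) = 0.0010609
Normalizing constant Z = 0.0041168 + 0.047794 + 0.0010609 = 0.052972.
P(account-recovery notice | evidence) ≈ 0.0041168 / 0.052972 ≈ 0.078
P(advance-fee fraud | evidence) ≈ 0.047794 / 0.052972 ≈ 0.902
P(personal mail | evidence) ≈ 0.0010609 / 0.052972 ≈ 0.020
The largest is 0.902, so advance-fee fraud is most probable.

advance-fee fraud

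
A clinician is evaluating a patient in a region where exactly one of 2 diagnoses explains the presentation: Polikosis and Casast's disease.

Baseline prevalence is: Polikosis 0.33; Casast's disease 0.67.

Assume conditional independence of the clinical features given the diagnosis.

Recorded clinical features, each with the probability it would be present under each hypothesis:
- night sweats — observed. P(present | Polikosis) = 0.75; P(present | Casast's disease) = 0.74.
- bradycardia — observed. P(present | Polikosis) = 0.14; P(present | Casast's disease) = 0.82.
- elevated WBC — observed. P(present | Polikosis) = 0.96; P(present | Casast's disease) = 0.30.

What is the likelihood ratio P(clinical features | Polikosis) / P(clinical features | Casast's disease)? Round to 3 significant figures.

Take the product of per-clinical feature likelihoods under each hypothesis, then divide.
  Polikosis: 0.75 × 0.14 × 0.96 = 0.1008
  Casast's disease: 0.74 × 0.82 × 0.30 = 0.18204
Bayes factor = 0.1008 / 0.18204 ≈ 0.554

0.554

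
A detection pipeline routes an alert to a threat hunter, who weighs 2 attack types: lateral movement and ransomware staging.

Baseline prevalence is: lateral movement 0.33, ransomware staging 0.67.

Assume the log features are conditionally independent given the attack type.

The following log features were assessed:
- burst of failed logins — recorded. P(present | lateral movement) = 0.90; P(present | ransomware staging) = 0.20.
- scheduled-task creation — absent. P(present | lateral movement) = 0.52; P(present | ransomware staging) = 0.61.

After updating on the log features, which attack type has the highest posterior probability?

For each hypothesis, the unnormalized posterior weight is prior × product of the log feature likelihoods (using 1 − P(present | H) for each absent log feature):
  lateral movement: 0.33 × 0.90 × (1 − 0.52) = 0.14256
  ransomware staging: 0.67 × 0.20 × (1 − 0.61) = 0.05226
The unnormalized weights sum to 0.19482.
P(lateral movement | evidence) ≈ 0.14256 / 0.19482 ≈ 0.732
P(ransomware staging | evidence) ≈ 0.05226 / 0.19482 ≈ 0.268
The largest is 0.732, so lateral movement is most probable.

lateral movement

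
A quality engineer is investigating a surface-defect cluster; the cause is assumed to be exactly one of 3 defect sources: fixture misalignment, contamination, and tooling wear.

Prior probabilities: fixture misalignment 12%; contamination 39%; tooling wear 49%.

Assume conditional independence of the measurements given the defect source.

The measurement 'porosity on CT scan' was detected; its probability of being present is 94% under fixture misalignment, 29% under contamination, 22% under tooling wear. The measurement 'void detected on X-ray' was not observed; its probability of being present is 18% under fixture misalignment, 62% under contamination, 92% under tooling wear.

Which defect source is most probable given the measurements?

fixture misalignment

Multiply each prior by the joint likelihood of the measurement pattern (using 1 − P(present | H) for each absent measurement):
  fixture misalignment: 0.12 × 0.94 × (1 − 0.18) = 0.092496
  contamination: 0.39 × 0.29 × (1 − 0.62) = 0.042978
  tooling wear: 0.49 × 0.22 × (1 − 0.92) = 0.008624
Marginal likelihood of the evidence = 0.1441.
P(fixture misalignment | evidence) ≈ 0.092496 / 0.1441 ≈ 0.642
P(contamination | evidence) ≈ 0.042978 / 0.1441 ≈ 0.298
P(tooling wear | evidence) ≈ 0.008624 / 0.1441 ≈ 0.060
The largest is 0.642, so fixture misalignment is most probable.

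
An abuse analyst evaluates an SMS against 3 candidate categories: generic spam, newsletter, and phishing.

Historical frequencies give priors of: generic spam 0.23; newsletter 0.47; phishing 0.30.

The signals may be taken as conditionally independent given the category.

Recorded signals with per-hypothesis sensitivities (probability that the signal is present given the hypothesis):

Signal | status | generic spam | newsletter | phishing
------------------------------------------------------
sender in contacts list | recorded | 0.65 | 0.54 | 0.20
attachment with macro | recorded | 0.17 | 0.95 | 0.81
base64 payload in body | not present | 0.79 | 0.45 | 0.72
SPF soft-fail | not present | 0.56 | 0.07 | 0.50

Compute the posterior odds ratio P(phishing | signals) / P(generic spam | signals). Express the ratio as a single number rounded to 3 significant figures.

2.90

The normalizing constant cancels in an odds ratio, so compute prior × likelihood for the two hypotheses only (using 1 − P(present | H) for each absent signal):
  phishing: 0.30 × 0.20 × 0.81 × (1 − 0.72) × (1 − 0.50) = 0.006804
  generic spam: 0.23 × 0.65 × 0.17 × (1 − 0.79) × (1 − 0.56) = 0.0023483
Posterior odds = 0.006804 / 0.0023483 ≈ 2.90.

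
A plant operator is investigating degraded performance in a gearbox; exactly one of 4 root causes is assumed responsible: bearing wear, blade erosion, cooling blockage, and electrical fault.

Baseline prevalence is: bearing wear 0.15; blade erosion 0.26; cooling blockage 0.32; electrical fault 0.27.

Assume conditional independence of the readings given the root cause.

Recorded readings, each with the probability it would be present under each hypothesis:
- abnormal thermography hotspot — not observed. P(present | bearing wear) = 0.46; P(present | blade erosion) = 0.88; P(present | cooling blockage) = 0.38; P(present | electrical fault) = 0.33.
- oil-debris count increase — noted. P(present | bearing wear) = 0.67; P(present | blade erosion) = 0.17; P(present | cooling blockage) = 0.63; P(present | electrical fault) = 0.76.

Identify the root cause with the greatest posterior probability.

By Bayes' rule with conditional independence, the unnormalized weight for each hypothesis is prior × ∏ likelihoods (using 1 − P(present | H) for each absent reading):
  bearing wear: 0.15 × (1 − 0.46) × 0.67 = 0.05427
  blade erosion: 0.26 × (1 − 0.88) × 0.17 = 0.005304
  cooling blockage: 0.32 × (1 − 0.38) × 0.63 = 0.12499
  electrical fault: 0.27 × (1 − 0.33) × 0.76 = 0.13748
Marginal likelihood of the evidence = 0.32205.
P(bearing wear | evidence) ≈ 0.05427 / 0.32205 ≈ 0.169
P(blade erosion | evidence) ≈ 0.005304 / 0.32205 ≈ 0.016
P(cooling blockage | evidence) ≈ 0.12499 / 0.32205 ≈ 0.388
P(electrical fault | evidence) ≈ 0.13748 / 0.32205 ≈ 0.427
The largest is 0.427, so electrical fault is most probable.

electrical fault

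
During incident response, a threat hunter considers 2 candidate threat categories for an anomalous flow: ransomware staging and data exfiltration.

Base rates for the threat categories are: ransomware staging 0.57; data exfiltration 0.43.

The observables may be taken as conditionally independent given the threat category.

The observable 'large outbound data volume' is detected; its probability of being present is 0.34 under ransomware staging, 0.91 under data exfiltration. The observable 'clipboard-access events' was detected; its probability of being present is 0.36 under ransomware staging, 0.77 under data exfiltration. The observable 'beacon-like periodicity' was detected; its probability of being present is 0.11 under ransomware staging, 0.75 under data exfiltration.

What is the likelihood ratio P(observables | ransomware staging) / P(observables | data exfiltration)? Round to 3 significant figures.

Take the product of per-observable likelihoods under each hypothesis, then divide.
  ransomware staging: 0.34 × 0.36 × 0.11 = 0.013464
  data exfiltration: 0.91 × 0.77 × 0.75 = 0.52553
Bayes factor = 0.013464 / 0.52553 ≈ 0.0256

0.0256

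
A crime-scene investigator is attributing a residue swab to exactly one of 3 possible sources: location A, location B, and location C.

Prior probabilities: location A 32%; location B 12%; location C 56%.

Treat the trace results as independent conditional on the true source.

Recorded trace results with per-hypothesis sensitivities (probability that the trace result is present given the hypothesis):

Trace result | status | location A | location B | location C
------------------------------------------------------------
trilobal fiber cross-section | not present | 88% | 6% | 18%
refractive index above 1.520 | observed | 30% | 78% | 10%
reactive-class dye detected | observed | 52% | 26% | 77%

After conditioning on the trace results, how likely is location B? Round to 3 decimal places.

For each hypothesis, the unnormalized posterior weight is prior × product of the trace result likelihoods (using 1 − P(present | H) for each absent trace result):
  location A: 0.32 × (1 − 0.88) × 0.30 × 0.52 = 0.0059904
  location B: 0.12 × (1 − 0.06) × 0.78 × 0.26 = 0.022876
  location C: 0.56 × (1 − 0.18) × 0.10 × 0.77 = 0.035358
Normalizing constant Z = 0.0059904 + 0.022876 + 0.035358 = 0.064225.
P(location B | evidence) = 0.022876 / 0.064225 ≈ 0.356.

0.356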